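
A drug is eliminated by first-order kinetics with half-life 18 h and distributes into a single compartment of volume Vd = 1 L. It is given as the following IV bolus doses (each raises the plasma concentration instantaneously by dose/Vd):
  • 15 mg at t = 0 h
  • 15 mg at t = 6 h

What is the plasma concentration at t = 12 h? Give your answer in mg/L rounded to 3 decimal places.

21.355 mg/L

k = ln 2 / 18 = 0.03851 per h
Dose 1 (15 mg at t=0 h): 15·exp(−0.03851·12) = 9.449 mg/L
Dose 2 (15 mg at t=6 h): 15·exp(−0.03851·6) = 11.906 mg/L
C(12) = 9.449 + 11.906 = 21.355 mg/L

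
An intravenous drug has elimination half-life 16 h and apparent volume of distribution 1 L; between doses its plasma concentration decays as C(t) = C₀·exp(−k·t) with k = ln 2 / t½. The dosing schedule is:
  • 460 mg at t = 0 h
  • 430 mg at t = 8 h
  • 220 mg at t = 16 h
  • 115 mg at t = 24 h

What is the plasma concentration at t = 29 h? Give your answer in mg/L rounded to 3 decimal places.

521.958 mg/L

k = ln 2 / 16 = 0.04332 per h
Dose 1 (460 mg at t=0 h): 460·exp(−0.04332·29) = 130.961 mg/L
Dose 2 (430 mg at t=8 h): 430·exp(−0.04332·21) = 173.128 mg/L
Dose 3 (220 mg at t=16 h): 220·exp(−0.04332·13) = 125.267 mg/L
Dose 4 (115 mg at t=24 h): 115·exp(−0.04332·5) = 92.603 mg/L
C(29) = 130.961 + 173.128 + 125.267 + 92.603 = 521.958 mg/L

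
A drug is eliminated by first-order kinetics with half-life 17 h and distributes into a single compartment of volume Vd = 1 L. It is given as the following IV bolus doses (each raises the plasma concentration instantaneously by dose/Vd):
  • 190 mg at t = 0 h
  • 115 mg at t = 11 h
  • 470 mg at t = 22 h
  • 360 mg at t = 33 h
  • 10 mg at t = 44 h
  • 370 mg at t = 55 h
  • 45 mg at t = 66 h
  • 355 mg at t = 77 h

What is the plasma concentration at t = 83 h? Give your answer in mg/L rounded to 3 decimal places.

519.135 mg/L

k = ln 2 / 17 = 0.04077 per h
Dose 1 (190 mg at t=0 h): 190·exp(−0.04077·83) = 6.442 mg/L
Dose 2 (115 mg at t=11 h): 115·exp(−0.04077·72) = 6.106 mg/L
Dose 3 (470 mg at t=22 h): 470·exp(−0.04077·61) = 39.078 mg/L
Dose 4 (360 mg at t=33 h): 360·exp(−0.04077·50) = 46.873 mg/L
Dose 5 (10 mg at t=44 h): 10·exp(−0.04077·39) = 2.039 mg/L
Dose 6 (370 mg at t=55 h): 370·exp(−0.04077·28) = 118.137 mg/L
Dose 7 (45 mg at t=66 h): 45·exp(−0.04077·17) = 22.500 mg/L
Dose 8 (355 mg at t=77 h): 355·exp(−0.04077·6) = 277.960 mg/L
C(83) = 6.442 + 6.106 + 39.078 + 46.873 + 2.039 + 118.137 + 22.500 + 277.960 = 519.135 mg/L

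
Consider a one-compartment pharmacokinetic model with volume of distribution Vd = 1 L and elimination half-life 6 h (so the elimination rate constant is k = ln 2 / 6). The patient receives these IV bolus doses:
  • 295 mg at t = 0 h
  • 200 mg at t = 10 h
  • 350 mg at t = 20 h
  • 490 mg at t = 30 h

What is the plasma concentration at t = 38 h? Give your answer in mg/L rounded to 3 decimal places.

k = ln 2 / 6 = 0.11552 per h
Dose 1 (295 mg at t=0 h): 295·exp(−0.11552·38) = 3.658 mg/L
Dose 2 (200 mg at t=10 h): 200·exp(−0.11552·28) = 7.875 mg/L
Dose 3 (350 mg at t=20 h): 350·exp(−0.11552·18) = 43.750 mg/L
Dose 4 (490 mg at t=30 h): 490·exp(−0.11552·8) = 194.457 mg/L
C(38) = 3.658 + 7.875 + 43.750 + 194.457 = 249.740 mg/L

249.740 mg/L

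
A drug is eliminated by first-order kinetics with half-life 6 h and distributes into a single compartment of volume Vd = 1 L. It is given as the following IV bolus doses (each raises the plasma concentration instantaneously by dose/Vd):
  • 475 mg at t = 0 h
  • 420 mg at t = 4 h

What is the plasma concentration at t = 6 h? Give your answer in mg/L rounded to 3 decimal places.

k = ln 2 / 6 = 0.11552 per h
Dose 1 (475 mg at t=0 h): 475·exp(−0.11552·6) = 237.500 mg/L
Dose 2 (420 mg at t=4 h): 420·exp(−0.11552·2) = 333.354 mg/L
C(6) = 237.500 + 333.354 = 570.854 mg/L

570.854 mg/L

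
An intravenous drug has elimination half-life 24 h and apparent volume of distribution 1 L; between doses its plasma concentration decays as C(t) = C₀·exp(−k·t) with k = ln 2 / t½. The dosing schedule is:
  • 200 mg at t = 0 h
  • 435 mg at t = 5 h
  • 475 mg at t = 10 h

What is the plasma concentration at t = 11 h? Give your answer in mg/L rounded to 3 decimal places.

972.833 mg/L

k = ln 2 / 24 = 0.02888 per h
Dose 1 (200 mg at t=0 h): 200·exp(−0.02888·11) = 145.565 mg/L
Dose 2 (435 mg at t=5 h): 435·exp(−0.02888·6) = 365.790 mg/L
Dose 3 (475 mg at t=10 h): 475·exp(−0.02888·1) = 461.478 mg/L
C(11) = 145.565 + 365.790 + 461.478 = 972.833 mg/L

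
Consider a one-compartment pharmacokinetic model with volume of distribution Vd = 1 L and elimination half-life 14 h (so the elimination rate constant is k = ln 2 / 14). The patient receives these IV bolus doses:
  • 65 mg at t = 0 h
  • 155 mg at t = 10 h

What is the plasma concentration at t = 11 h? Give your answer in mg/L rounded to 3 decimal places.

185.217 mg/L

k = ln 2 / 14 = 0.04951 per h
Dose 1 (65 mg at t=0 h): 65·exp(−0.04951·11) = 37.704 mg/L
Dose 2 (155 mg at t=10 h): 155·exp(−0.04951·1) = 147.513 mg/L
C(11) = 37.704 + 147.513 = 185.217 mg/L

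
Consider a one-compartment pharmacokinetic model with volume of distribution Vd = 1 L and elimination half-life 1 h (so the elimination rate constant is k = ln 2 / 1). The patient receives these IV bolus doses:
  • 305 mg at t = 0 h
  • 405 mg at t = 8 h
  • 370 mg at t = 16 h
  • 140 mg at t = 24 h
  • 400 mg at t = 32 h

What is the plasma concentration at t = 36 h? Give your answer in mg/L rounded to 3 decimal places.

k = ln 2 / 1 = 0.69315 per h
Dose 1 (305 mg at t=0 h): 305·exp(−0.69315·36) = 0.000 mg/L
Dose 2 (405 mg at t=8 h): 405·exp(−0.69315·28) = 0.000 mg/L
Dose 3 (370 mg at t=16 h): 370·exp(−0.69315·20) = 0.000 mg/L
Dose 4 (140 mg at t=24 h): 140·exp(−0.69315·12) = 0.034 mg/L
Dose 5 (400 mg at t=32 h): 400·exp(−0.69315·4) = 25.000 mg/L
C(36) = 0.000 + 0.000 + 0.000 + 0.034 + 25.000 = 25.035 mg/L

25.035 mg/L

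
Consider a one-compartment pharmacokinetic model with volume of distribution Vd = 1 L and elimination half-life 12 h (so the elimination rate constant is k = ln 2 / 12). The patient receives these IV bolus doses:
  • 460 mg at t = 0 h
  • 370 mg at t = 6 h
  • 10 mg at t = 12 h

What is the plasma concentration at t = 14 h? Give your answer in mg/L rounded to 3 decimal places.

446.901 mg/L

k = ln 2 / 12 = 0.05776 per h
Dose 1 (460 mg at t=0 h): 460·exp(−0.05776·14) = 204.907 mg/L
Dose 2 (370 mg at t=6 h): 370·exp(−0.05776·8) = 233.085 mg/L
Dose 3 (10 mg at t=12 h): 10·exp(−0.05776·2) = 8.909 mg/L
C(14) = 204.907 + 233.085 + 8.909 = 446.901 mg/L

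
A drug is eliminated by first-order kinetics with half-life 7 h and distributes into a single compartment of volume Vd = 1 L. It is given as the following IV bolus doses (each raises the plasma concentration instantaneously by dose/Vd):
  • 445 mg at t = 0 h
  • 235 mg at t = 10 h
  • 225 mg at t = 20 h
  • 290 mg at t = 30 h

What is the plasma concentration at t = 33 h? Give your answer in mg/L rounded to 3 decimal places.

k = ln 2 / 7 = 0.09902 per h
Dose 1 (445 mg at t=0 h): 445·exp(−0.09902·33) = 16.952 mg/L
Dose 2 (235 mg at t=10 h): 235·exp(−0.09902·23) = 24.097 mg/L
Dose 3 (225 mg at t=20 h): 225·exp(−0.09902·13) = 62.105 mg/L
Dose 4 (290 mg at t=30 h): 290·exp(−0.09902·3) = 215.469 mg/L
C(33) = 16.952 + 24.097 + 62.105 + 215.469 = 318.623 mg/L

318.623 mg/L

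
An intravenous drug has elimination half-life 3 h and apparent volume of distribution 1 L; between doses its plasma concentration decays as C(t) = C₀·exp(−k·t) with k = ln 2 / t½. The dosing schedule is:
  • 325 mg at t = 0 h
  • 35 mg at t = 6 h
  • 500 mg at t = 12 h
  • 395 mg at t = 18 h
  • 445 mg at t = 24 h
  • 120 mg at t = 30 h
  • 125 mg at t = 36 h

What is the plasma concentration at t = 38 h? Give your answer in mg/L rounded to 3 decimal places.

k = ln 2 / 3 = 0.23105 per h
Dose 1 (325 mg at t=0 h): 325·exp(−0.23105·38) = 0.050 mg/L
Dose 2 (35 mg at t=6 h): 35·exp(−0.23105·32) = 0.022 mg/L
Dose 3 (500 mg at t=12 h): 500·exp(−0.23105·26) = 1.230 mg/L
Dose 4 (395 mg at t=18 h): 395·exp(−0.23105·20) = 3.888 mg/L
Dose 5 (445 mg at t=24 h): 445·exp(−0.23105·14) = 17.521 mg/L
Dose 6 (120 mg at t=30 h): 120·exp(−0.23105·8) = 18.899 mg/L
Dose 7 (125 mg at t=36 h): 125·exp(−0.23105·2) = 78.745 mg/L
C(38) = 0.050 + 0.022 + 1.230 + 3.888 + 17.521 + 18.899 + 78.745 = 120.355 mg/L

120.355 mg/L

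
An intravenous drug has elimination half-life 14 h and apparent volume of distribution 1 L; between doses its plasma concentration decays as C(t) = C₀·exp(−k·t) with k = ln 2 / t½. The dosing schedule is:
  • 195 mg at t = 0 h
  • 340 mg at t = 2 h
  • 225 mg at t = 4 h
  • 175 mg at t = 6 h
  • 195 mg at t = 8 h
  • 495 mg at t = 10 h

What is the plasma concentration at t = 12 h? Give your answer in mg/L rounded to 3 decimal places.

1204.618 mg/L

k = ln 2 / 14 = 0.04951 per h
Dose 1 (195 mg at t=0 h): 195·exp(−0.04951·12) = 107.649 mg/L
Dose 2 (340 mg at t=2 h): 340·exp(−0.04951·10) = 207.232 mg/L
Dose 3 (225 mg at t=4 h): 225·exp(−0.04951·8) = 151.414 mg/L
Dose 4 (175 mg at t=6 h): 175·exp(−0.04951·6) = 130.025 mg/L
Dose 5 (195 mg at t=8 h): 195·exp(−0.04951·4) = 159.965 mg/L
Dose 6 (495 mg at t=10 h): 495·exp(−0.04951·2) = 448.333 mg/L
C(12) = 107.649 + 207.232 + 151.414 + 130.025 + 159.965 + 448.333 = 1204.618 mg/L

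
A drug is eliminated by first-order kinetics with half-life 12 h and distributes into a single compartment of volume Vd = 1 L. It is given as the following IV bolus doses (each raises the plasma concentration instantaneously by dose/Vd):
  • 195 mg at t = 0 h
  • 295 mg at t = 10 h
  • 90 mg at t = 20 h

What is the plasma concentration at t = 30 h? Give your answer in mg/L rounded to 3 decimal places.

177.901 mg/L

k = ln 2 / 12 = 0.05776 per h
Dose 1 (195 mg at t=0 h): 195·exp(−0.05776·30) = 34.471 mg/L
Dose 2 (295 mg at t=10 h): 295·exp(−0.05776·20) = 92.919 mg/L
Dose 3 (90 mg at t=20 h): 90·exp(−0.05776·10) = 50.511 mg/L
C(30) = 34.471 + 92.919 + 50.511 = 177.901 mg/L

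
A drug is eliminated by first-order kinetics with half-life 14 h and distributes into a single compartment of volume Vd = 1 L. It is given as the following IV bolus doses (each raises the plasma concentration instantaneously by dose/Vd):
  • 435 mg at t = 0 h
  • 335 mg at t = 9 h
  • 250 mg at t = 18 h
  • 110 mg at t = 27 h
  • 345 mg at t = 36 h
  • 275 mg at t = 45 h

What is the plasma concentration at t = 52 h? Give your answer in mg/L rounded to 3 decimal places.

k = ln 2 / 14 = 0.04951 per h
Dose 1 (435 mg at t=0 h): 435·exp(−0.04951·52) = 33.142 mg/L
Dose 2 (335 mg at t=9 h): 335·exp(−0.04951·43) = 39.852 mg/L
Dose 3 (250 mg at t=18 h): 250·exp(−0.04951·34) = 46.437 mg/L
Dose 4 (110 mg at t=27 h): 110·exp(−0.04951·25) = 31.904 mg/L
Dose 5 (345 mg at t=36 h): 345·exp(−0.04951·16) = 156.237 mg/L
Dose 6 (275 mg at t=45 h): 275·exp(−0.04951·7) = 194.454 mg/L
C(52) = 33.142 + 39.852 + 46.437 + 31.904 + 156.237 + 194.454 = 502.027 mg/L

502.027 mg/L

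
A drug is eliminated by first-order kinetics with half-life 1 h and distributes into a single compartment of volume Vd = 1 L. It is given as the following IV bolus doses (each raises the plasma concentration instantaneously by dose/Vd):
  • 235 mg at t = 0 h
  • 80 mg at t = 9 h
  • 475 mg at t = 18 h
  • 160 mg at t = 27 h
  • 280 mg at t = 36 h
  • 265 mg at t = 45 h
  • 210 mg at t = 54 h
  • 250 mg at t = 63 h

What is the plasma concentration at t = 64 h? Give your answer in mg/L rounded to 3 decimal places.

k = ln 2 / 1 = 0.69315 per h
Dose 1 (235 mg at t=0 h): 235·exp(−0.69315·64) = 0.000 mg/L
Dose 2 (80 mg at t=9 h): 80·exp(−0.69315·55) = 0.000 mg/L
Dose 3 (475 mg at t=18 h): 475·exp(−0.69315·46) = 0.000 mg/L
Dose 4 (160 mg at t=27 h): 160·exp(−0.69315·37) = 0.000 mg/L
Dose 5 (280 mg at t=36 h): 280·exp(−0.69315·28) = 0.000 mg/L
Dose 6 (265 mg at t=45 h): 265·exp(−0.69315·19) = 0.001 mg/L
Dose 7 (210 mg at t=54 h): 210·exp(−0.69315·10) = 0.205 mg/L
Dose 8 (250 mg at t=63 h): 250·exp(−0.69315·1) = 125.000 mg/L
C(64) = 0.000 + 0.000 + 0.000 + 0.000 + 0.000 + 0.001 + 0.205 + 125.000 = 125.206 mg/L

125.206 mg/L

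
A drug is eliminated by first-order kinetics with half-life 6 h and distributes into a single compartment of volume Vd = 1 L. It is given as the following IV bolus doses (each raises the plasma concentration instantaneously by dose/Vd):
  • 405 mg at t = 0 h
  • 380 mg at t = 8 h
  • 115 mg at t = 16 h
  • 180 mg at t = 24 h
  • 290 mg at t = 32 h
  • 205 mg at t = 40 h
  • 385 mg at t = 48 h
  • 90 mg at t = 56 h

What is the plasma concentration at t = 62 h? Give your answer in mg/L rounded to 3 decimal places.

150.453 mg/L

k = ln 2 / 6 = 0.11552 per h
Dose 1 (405 mg at t=0 h): 405·exp(−0.11552·62) = 0.314 mg/L
Dose 2 (380 mg at t=8 h): 380·exp(−0.11552·54) = 0.742 mg/L
Dose 3 (115 mg at t=16 h): 115·exp(−0.11552·46) = 0.566 mg/L
Dose 4 (180 mg at t=24 h): 180·exp(−0.11552·38) = 2.232 mg/L
Dose 5 (290 mg at t=32 h): 290·exp(−0.11552·30) = 9.063 mg/L
Dose 6 (205 mg at t=40 h): 205·exp(−0.11552·22) = 16.143 mg/L
Dose 7 (385 mg at t=48 h): 385·exp(−0.11552·14) = 76.394 mg/L
Dose 8 (90 mg at t=56 h): 90·exp(−0.11552·6) = 45.000 mg/L
C(62) = 0.314 + 0.742 + 0.566 + 2.232 + 9.063 + 16.143 + 76.394 + 45.000 = 150.453 mg/L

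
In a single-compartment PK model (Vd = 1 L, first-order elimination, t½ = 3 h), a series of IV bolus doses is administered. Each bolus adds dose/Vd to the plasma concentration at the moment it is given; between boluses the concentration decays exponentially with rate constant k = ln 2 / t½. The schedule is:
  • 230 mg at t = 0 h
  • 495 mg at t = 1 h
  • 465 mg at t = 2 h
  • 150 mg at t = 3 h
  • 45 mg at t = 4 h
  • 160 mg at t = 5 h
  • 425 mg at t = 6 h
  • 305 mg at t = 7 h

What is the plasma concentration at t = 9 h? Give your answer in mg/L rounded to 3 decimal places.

718.783 mg/L

k = ln 2 / 3 = 0.23105 per h
Dose 1 (230 mg at t=0 h): 230·exp(−0.23105·9) = 28.750 mg/L
Dose 2 (495 mg at t=1 h): 495·exp(−0.23105·8) = 77.958 mg/L
Dose 3 (465 mg at t=2 h): 465·exp(−0.23105·7) = 92.268 mg/L
Dose 4 (150 mg at t=3 h): 150·exp(−0.23105·6) = 37.500 mg/L
Dose 5 (45 mg at t=4 h): 45·exp(−0.23105·5) = 14.174 mg/L
Dose 6 (160 mg at t=5 h): 160·exp(−0.23105·4) = 63.496 mg/L
Dose 7 (425 mg at t=6 h): 425·exp(−0.23105·3) = 212.500 mg/L
Dose 8 (305 mg at t=7 h): 305·exp(−0.23105·2) = 192.138 mg/L
C(9) = 28.750 + 77.958 + 92.268 + 37.500 + 14.174 + 63.496 + 212.500 + 192.138 = 718.783 mg/L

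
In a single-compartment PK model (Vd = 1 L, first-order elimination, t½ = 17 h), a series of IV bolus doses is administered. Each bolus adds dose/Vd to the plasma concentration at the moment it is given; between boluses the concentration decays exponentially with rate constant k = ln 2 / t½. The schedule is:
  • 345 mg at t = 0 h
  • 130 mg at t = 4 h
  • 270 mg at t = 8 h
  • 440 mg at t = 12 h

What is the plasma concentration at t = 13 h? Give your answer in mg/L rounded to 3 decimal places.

935.751 mg/L

k = ln 2 / 17 = 0.04077 per h
Dose 1 (345 mg at t=0 h): 345·exp(−0.04077·13) = 203.058 mg/L
Dose 2 (130 mg at t=4 h): 130·exp(−0.04077·9) = 90.069 mg/L
Dose 3 (270 mg at t=8 h): 270·exp(−0.04077·5) = 220.204 mg/L
Dose 4 (440 mg at t=12 h): 440·exp(−0.04077·1) = 422.421 mg/L
C(13) = 203.058 + 90.069 + 220.204 + 422.421 = 935.751 mg/L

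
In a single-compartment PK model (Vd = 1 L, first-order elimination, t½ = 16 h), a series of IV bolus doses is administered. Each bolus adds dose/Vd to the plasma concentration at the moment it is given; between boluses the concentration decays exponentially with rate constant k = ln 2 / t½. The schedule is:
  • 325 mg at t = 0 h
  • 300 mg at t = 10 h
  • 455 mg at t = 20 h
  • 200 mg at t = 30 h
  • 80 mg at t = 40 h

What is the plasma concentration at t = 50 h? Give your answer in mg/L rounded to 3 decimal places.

k = ln 2 / 16 = 0.04332 per h
Dose 1 (325 mg at t=0 h): 325·exp(−0.04332·50) = 37.253 mg/L
Dose 2 (300 mg at t=10 h): 300·exp(−0.04332·40) = 53.033 mg/L
Dose 3 (455 mg at t=20 h): 455·exp(−0.04332·30) = 124.045 mg/L
Dose 4 (200 mg at t=30 h): 200·exp(−0.04332·20) = 84.090 mg/L
Dose 5 (80 mg at t=40 h): 80·exp(−0.04332·10) = 51.874 mg/L
C(50) = 37.253 + 53.033 + 124.045 + 84.090 + 51.874 = 350.295 mg/L

350.295 mg/L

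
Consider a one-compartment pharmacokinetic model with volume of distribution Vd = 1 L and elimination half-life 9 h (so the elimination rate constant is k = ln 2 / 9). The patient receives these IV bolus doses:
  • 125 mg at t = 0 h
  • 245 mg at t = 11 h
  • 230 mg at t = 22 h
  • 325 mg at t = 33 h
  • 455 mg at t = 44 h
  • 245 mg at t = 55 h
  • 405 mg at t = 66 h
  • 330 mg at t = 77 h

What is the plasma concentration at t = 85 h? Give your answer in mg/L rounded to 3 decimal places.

324.331 mg/L

k = ln 2 / 9 = 0.07702 per h
Dose 1 (125 mg at t=0 h): 125·exp(−0.07702·85) = 0.179 mg/L
Dose 2 (245 mg at t=11 h): 245·exp(−0.07702·74) = 0.820 mg/L
Dose 3 (230 mg at t=22 h): 230·exp(−0.07702·63) = 1.797 mg/L
Dose 4 (325 mg at t=33 h): 325·exp(−0.07702·52) = 5.924 mg/L
Dose 5 (455 mg at t=44 h): 455·exp(−0.07702·41) = 19.349 mg/L
Dose 6 (245 mg at t=55 h): 245·exp(−0.07702·30) = 24.307 mg/L
Dose 7 (405 mg at t=66 h): 405·exp(−0.07702·19) = 93.745 mg/L
Dose 8 (330 mg at t=77 h): 330·exp(−0.07702·8) = 178.210 mg/L
C(85) = 0.179 + 0.820 + 1.797 + 5.924 + 19.349 + 24.307 + 93.745 + 178.210 = 324.331 mg/L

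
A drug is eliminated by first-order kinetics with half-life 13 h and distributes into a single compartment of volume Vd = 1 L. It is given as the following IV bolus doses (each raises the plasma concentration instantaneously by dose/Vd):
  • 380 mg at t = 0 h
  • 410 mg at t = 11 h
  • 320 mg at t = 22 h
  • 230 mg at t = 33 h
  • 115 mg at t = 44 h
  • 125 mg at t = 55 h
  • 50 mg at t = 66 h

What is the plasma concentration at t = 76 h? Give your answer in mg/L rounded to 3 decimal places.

151.636 mg/L

k = ln 2 / 13 = 0.05332 per h
Dose 1 (380 mg at t=0 h): 380·exp(−0.05332·76) = 6.606 mg/L
Dose 2 (410 mg at t=11 h): 410·exp(−0.05332·65) = 12.812 mg/L
Dose 3 (320 mg at t=22 h): 320·exp(−0.05332·54) = 17.977 mg/L
Dose 4 (230 mg at t=33 h): 230·exp(−0.05332·43) = 23.228 mg/L
Dose 5 (115 mg at t=44 h): 115·exp(−0.05332·32) = 20.879 mg/L
Dose 6 (125 mg at t=55 h): 125·exp(−0.05332·21) = 40.797 mg/L
Dose 7 (50 mg at t=66 h): 50·exp(−0.05332·10) = 29.337 mg/L
C(76) = 6.606 + 12.812 + 17.977 + 23.228 + 20.879 + 40.797 + 29.337 = 151.636 mg/L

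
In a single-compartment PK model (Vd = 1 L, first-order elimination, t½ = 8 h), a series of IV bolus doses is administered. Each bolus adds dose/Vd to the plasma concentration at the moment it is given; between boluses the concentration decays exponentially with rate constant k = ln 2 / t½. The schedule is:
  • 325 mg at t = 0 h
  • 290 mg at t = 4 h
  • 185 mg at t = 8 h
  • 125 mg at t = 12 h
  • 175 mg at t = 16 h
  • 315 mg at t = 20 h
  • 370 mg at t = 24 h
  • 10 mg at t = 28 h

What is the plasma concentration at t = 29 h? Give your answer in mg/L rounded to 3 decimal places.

k = ln 2 / 8 = 0.08664 per h
Dose 1 (325 mg at t=0 h): 325·exp(−0.08664·29) = 26.342 mg/L
Dose 2 (290 mg at t=4 h): 290·exp(−0.08664·25) = 33.241 mg/L
Dose 3 (185 mg at t=8 h): 185·exp(−0.08664·21) = 29.989 mg/L
Dose 4 (125 mg at t=12 h): 125·exp(−0.08664·17) = 28.656 mg/L
Dose 5 (175 mg at t=16 h): 175·exp(−0.08664·13) = 56.737 mg/L
Dose 6 (315 mg at t=20 h): 315·exp(−0.08664·9) = 144.428 mg/L
Dose 7 (370 mg at t=24 h): 370·exp(−0.08664·5) = 239.915 mg/L
Dose 8 (10 mg at t=28 h): 10·exp(−0.08664·1) = 9.170 mg/L
C(29) = 26.342 + 33.241 + 29.989 + 28.656 + 56.737 + 144.428 + 239.915 + 9.170 = 568.479 mg/L

568.479 mg/L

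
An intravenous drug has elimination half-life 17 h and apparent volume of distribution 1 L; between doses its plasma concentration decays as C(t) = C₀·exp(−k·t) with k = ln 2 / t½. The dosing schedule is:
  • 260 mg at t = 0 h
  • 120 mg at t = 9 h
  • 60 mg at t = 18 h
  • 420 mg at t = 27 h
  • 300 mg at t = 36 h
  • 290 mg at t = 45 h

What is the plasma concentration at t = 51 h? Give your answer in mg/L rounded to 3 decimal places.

k = ln 2 / 17 = 0.04077 per h
Dose 1 (260 mg at t=0 h): 260·exp(−0.04077·51) = 32.500 mg/L
Dose 2 (120 mg at t=9 h): 120·exp(−0.04077·42) = 21.650 mg/L
Dose 3 (60 mg at t=18 h): 60·exp(−0.04077·33) = 15.624 mg/L
Dose 4 (420 mg at t=27 h): 420·exp(−0.04077·24) = 157.858 mg/L
Dose 5 (300 mg at t=36 h): 300·exp(−0.04077·15) = 162.745 mg/L
Dose 6 (290 mg at t=45 h): 290·exp(−0.04077·6) = 227.066 mg/L
C(51) = 32.500 + 21.650 + 15.624 + 157.858 + 162.745 + 227.066 = 617.443 mg/L

617.443 mg/L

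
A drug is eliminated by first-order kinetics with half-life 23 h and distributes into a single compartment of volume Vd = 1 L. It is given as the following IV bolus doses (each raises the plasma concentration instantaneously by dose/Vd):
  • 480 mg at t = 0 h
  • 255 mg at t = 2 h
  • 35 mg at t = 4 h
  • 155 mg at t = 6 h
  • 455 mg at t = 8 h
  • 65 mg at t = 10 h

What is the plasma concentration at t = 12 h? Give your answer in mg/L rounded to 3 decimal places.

1144.374 mg/L

k = ln 2 / 23 = 0.03014 per h
Dose 1 (480 mg at t=0 h): 480·exp(−0.03014·12) = 334.335 mg/L
Dose 2 (255 mg at t=2 h): 255·exp(−0.03014·10) = 188.650 mg/L
Dose 3 (35 mg at t=4 h): 35·exp(−0.03014·8) = 27.502 mg/L
Dose 4 (155 mg at t=6 h): 155·exp(−0.03014·6) = 129.361 mg/L
Dose 5 (455 mg at t=8 h): 455·exp(−0.03014·4) = 403.328 mg/L
Dose 6 (65 mg at t=10 h): 65·exp(−0.03014·2) = 61.198 mg/L
C(12) = 334.335 + 188.650 + 27.502 + 129.361 + 403.328 + 61.198 = 1144.374 mg/L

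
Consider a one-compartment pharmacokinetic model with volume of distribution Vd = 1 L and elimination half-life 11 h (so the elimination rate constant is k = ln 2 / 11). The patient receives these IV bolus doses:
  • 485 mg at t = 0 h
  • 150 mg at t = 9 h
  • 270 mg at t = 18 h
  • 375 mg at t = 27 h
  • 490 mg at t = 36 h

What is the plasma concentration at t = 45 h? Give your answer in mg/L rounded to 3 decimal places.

491.771 mg/L

k = ln 2 / 11 = 0.06301 per h
Dose 1 (485 mg at t=0 h): 485·exp(−0.06301·45) = 28.461 mg/L
Dose 2 (150 mg at t=9 h): 150·exp(−0.06301·36) = 15.520 mg/L
Dose 3 (270 mg at t=18 h): 270·exp(−0.06301·27) = 49.257 mg/L
Dose 4 (375 mg at t=27 h): 375·exp(−0.06301·18) = 120.625 mg/L
Dose 5 (490 mg at t=36 h): 490·exp(−0.06301·9) = 277.907 mg/L
C(45) = 28.461 + 15.520 + 49.257 + 120.625 + 277.907 = 491.771 mg/L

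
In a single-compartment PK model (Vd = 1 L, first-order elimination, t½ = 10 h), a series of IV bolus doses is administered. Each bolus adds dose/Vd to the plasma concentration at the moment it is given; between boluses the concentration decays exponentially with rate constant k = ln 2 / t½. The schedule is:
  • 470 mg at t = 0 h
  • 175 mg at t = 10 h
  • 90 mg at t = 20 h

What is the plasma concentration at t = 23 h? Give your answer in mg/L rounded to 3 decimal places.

239.614 mg/L

k = ln 2 / 10 = 0.06931 per h
Dose 1 (470 mg at t=0 h): 470·exp(−0.06931·23) = 95.440 mg/L
Dose 2 (175 mg at t=10 h): 175·exp(−0.06931·13) = 71.072 mg/L
Dose 3 (90 mg at t=20 h): 90·exp(−0.06931·3) = 73.103 mg/L
C(23) = 95.440 + 71.072 + 73.103 = 239.614 mg/L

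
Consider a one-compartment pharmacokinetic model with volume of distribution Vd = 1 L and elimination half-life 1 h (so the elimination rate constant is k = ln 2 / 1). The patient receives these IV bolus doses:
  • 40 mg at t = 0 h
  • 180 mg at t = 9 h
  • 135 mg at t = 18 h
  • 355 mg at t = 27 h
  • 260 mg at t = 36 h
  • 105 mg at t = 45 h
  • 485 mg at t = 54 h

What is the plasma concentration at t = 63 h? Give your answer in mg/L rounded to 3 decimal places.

k = ln 2 / 1 = 0.69315 per h
Dose 1 (40 mg at t=0 h): 40·exp(−0.69315·63) = 0.000 mg/L
Dose 2 (180 mg at t=9 h): 180·exp(−0.69315·54) = 0.000 mg/L
Dose 3 (135 mg at t=18 h): 135·exp(−0.69315·45) = 0.000 mg/L
Dose 4 (355 mg at t=27 h): 355·exp(−0.69315·36) = 0.000 mg/L
Dose 5 (260 mg at t=36 h): 260·exp(−0.69315·27) = 0.000 mg/L
Dose 6 (105 mg at t=45 h): 105·exp(−0.69315·18) = 0.000 mg/L
Dose 7 (485 mg at t=54 h): 485·exp(−0.69315·9) = 0.947 mg/L
C(63) = 0.000 + 0.000 + 0.000 + 0.000 + 0.000 + 0.000 + 0.947 = 0.948 mg/L

0.948 mg/L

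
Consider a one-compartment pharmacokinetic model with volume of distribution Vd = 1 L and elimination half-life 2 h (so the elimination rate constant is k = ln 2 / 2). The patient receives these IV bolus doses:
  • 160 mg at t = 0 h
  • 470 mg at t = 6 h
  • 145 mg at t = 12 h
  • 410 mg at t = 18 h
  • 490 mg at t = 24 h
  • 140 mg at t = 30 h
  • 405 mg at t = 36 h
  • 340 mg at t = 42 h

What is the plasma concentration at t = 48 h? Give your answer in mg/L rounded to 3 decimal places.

k = ln 2 / 2 = 0.34657 per h
Dose 1 (160 mg at t=0 h): 160·exp(−0.34657·48) = 0.000 mg/L
Dose 2 (470 mg at t=6 h): 470·exp(−0.34657·42) = 0.000 mg/L
Dose 3 (145 mg at t=12 h): 145·exp(−0.34657·36) = 0.001 mg/L
Dose 4 (410 mg at t=18 h): 410·exp(−0.34657·30) = 0.013 mg/L
Dose 5 (490 mg at t=24 h): 490·exp(−0.34657·24) = 0.120 mg/L
Dose 6 (140 mg at t=30 h): 140·exp(−0.34657·18) = 0.273 mg/L
Dose 7 (405 mg at t=36 h): 405·exp(−0.34657·12) = 6.328 mg/L
Dose 8 (340 mg at t=42 h): 340·exp(−0.34657·6) = 42.500 mg/L
C(48) = 0.000 + 0.000 + 0.001 + 0.013 + 0.120 + 0.273 + 6.328 + 42.500 = 49.234 mg/L

49.234 mg/L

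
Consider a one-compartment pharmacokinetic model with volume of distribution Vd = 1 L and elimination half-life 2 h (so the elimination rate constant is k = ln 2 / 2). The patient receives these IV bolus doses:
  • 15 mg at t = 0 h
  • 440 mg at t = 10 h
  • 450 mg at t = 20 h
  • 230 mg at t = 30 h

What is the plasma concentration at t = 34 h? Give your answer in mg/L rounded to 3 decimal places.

61.123 mg/L

k = ln 2 / 2 = 0.34657 per h
Dose 1 (15 mg at t=0 h): 15·exp(−0.34657·34) = 0.000 mg/L
Dose 2 (440 mg at t=10 h): 440·exp(−0.34657·24) = 0.107 mg/L
Dose 3 (450 mg at t=20 h): 450·exp(−0.34657·14) = 3.516 mg/L
Dose 4 (230 mg at t=30 h): 230·exp(−0.34657·4) = 57.500 mg/L
C(34) = 0.000 + 0.107 + 3.516 + 57.500 = 61.123 mg/L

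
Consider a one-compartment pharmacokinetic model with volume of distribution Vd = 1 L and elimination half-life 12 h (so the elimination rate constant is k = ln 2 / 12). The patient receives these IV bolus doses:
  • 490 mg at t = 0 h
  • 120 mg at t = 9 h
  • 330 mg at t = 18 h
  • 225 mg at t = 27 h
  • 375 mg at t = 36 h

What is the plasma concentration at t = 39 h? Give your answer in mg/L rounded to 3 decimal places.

598.664 mg/L

k = ln 2 / 12 = 0.05776 per h
Dose 1 (490 mg at t=0 h): 490·exp(−0.05776·39) = 51.505 mg/L
Dose 2 (120 mg at t=9 h): 120·exp(−0.05776·30) = 21.213 mg/L
Dose 3 (330 mg at t=18 h): 330·exp(−0.05776·21) = 98.110 mg/L
Dose 4 (225 mg at t=27 h): 225·exp(−0.05776·12) = 112.500 mg/L
Dose 5 (375 mg at t=36 h): 375·exp(−0.05776·3) = 315.336 mg/L
C(39) = 51.505 + 21.213 + 98.110 + 112.500 + 315.336 = 598.664 mg/L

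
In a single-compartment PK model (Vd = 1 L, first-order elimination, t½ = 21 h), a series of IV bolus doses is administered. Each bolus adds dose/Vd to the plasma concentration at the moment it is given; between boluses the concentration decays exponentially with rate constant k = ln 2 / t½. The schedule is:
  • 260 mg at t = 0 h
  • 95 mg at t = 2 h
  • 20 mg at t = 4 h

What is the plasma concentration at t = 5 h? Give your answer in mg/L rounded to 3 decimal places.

k = ln 2 / 21 = 0.03301 per h
Dose 1 (260 mg at t=0 h): 260·exp(−0.03301·5) = 220.445 mg/L
Dose 2 (95 mg at t=2 h): 95·exp(−0.03301·3) = 86.044 mg/L
Dose 3 (20 mg at t=4 h): 20·exp(−0.03301·1) = 19.351 mg/L
C(5) = 220.445 + 86.044 + 19.351 = 325.839 mg/L

325.839 mg/L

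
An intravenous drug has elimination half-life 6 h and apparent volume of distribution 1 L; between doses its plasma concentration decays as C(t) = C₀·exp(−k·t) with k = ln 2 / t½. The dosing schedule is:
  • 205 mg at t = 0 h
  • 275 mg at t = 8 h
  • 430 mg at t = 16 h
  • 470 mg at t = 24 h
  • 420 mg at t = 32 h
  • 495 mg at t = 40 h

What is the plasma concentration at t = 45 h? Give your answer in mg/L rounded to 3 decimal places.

k = ln 2 / 6 = 0.11552 per h
Dose 1 (205 mg at t=0 h): 205·exp(−0.11552·45) = 1.132 mg/L
Dose 2 (275 mg at t=8 h): 275·exp(−0.11552·37) = 3.828 mg/L
Dose 3 (430 mg at t=16 h): 430·exp(−0.11552·29) = 15.083 mg/L
Dose 4 (470 mg at t=24 h): 470·exp(−0.11552·21) = 41.543 mg/L
Dose 5 (420 mg at t=32 h): 420·exp(−0.11552·13) = 93.544 mg/L
Dose 6 (495 mg at t=40 h): 495·exp(−0.11552·5) = 277.809 mg/L
C(45) = 1.132 + 3.828 + 15.083 + 41.543 + 93.544 + 277.809 = 432.940 mg/L

432.940 mg/L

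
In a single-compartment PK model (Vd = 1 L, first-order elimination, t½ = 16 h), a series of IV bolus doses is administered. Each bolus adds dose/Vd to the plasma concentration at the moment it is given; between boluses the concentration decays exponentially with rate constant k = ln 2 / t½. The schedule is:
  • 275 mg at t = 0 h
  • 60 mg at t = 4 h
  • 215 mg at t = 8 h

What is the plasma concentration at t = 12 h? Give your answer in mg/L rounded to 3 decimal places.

k = ln 2 / 16 = 0.04332 per h
Dose 1 (275 mg at t=0 h): 275·exp(−0.04332·12) = 163.516 mg/L
Dose 2 (60 mg at t=4 h): 60·exp(−0.04332·8) = 42.426 mg/L
Dose 3 (215 mg at t=8 h): 215·exp(−0.04332·4) = 180.793 mg/L
C(12) = 163.516 + 42.426 + 180.793 = 386.735 mg/L

386.735 mg/L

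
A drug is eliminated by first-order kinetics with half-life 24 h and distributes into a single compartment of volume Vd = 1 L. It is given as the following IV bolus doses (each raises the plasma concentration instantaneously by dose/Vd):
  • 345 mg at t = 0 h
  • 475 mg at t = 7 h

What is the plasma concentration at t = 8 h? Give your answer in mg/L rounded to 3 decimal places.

k = ln 2 / 24 = 0.02888 per h
Dose 1 (345 mg at t=0 h): 345·exp(−0.02888·8) = 273.827 mg/L
Dose 2 (475 mg at t=7 h): 475·exp(−0.02888·1) = 461.478 mg/L
C(8) = 273.827 + 461.478 = 735.304 mg/L

735.304 mg/L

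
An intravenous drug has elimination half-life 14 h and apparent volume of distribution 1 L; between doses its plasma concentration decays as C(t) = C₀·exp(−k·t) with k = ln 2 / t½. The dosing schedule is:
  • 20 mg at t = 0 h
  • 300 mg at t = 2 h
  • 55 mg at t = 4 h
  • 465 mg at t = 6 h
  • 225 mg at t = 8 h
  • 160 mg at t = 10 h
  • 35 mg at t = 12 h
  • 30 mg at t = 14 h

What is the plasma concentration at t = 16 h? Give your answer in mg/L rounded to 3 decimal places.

k = ln 2 / 14 = 0.04951 per h
Dose 1 (20 mg at t=0 h): 20·exp(−0.04951·16) = 9.057 mg/L
Dose 2 (300 mg at t=2 h): 300·exp(−0.04951·14) = 150.000 mg/L
Dose 3 (55 mg at t=4 h): 55·exp(−0.04951·12) = 30.362 mg/L
Dose 4 (465 mg at t=6 h): 465·exp(−0.04951·10) = 283.421 mg/L
Dose 5 (225 mg at t=8 h): 225·exp(−0.04951·8) = 151.414 mg/L
Dose 6 (160 mg at t=10 h): 160·exp(−0.04951·6) = 118.880 mg/L
Dose 7 (35 mg at t=12 h): 35·exp(−0.04951·4) = 28.712 mg/L
Dose 8 (30 mg at t=14 h): 30·exp(−0.04951·2) = 27.172 mg/L
C(16) = 9.057 + 150.000 + 30.362 + 283.421 + 151.414 + 118.880 + 28.712 + 27.172 = 799.017 mg/L

799.017 mg/L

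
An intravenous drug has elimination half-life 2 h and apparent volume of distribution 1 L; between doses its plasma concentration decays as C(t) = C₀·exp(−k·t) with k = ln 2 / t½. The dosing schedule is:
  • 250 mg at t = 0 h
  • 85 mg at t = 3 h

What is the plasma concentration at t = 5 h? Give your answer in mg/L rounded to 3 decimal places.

86.694 mg/L

k = ln 2 / 2 = 0.34657 per h
Dose 1 (250 mg at t=0 h): 250·exp(−0.34657·5) = 44.194 mg/L
Dose 2 (85 mg at t=3 h): 85·exp(−0.34657·2) = 42.500 mg/L
C(5) = 44.194 + 42.500 = 86.694 mg/L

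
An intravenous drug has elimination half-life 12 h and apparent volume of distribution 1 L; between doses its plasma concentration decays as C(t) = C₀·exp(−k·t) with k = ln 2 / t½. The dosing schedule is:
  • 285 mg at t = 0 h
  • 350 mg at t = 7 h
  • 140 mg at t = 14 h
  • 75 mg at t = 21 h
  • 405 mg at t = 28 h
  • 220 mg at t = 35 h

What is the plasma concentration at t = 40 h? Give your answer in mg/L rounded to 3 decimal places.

k = ln 2 / 12 = 0.05776 per h
Dose 1 (285 mg at t=0 h): 285·exp(−0.05776·40) = 28.276 mg/L
Dose 2 (350 mg at t=7 h): 350·exp(−0.05776·33) = 52.028 mg/L
Dose 3 (140 mg at t=14 h): 140·exp(−0.05776·26) = 31.181 mg/L
Dose 4 (75 mg at t=21 h): 75·exp(−0.05776·19) = 25.028 mg/L
Dose 5 (405 mg at t=28 h): 405·exp(−0.05776·12) = 202.500 mg/L
Dose 6 (220 mg at t=35 h): 220·exp(−0.05776·5) = 164.814 mg/L
C(40) = 28.276 + 52.028 + 31.181 + 25.028 + 202.500 + 164.814 = 503.827 mg/L

503.827 mg/L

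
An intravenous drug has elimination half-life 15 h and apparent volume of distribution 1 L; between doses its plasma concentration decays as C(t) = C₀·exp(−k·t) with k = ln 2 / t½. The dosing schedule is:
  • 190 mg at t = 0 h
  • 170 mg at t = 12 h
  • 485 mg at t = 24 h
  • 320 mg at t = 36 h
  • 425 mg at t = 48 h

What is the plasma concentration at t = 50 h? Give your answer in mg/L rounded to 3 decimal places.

749.132 mg/L

k = ln 2 / 15 = 0.04621 per h
Dose 1 (190 mg at t=0 h): 190·exp(−0.04621·50) = 18.850 mg/L
Dose 2 (170 mg at t=12 h): 170·exp(−0.04621·38) = 29.366 mg/L
Dose 3 (485 mg at t=24 h): 485·exp(−0.04621·26) = 145.867 mg/L
Dose 4 (320 mg at t=36 h): 320·exp(−0.04621·14) = 167.567 mg/L
Dose 5 (425 mg at t=48 h): 425·exp(−0.04621·2) = 387.482 mg/L
C(50) = 18.850 + 29.366 + 145.867 + 167.567 + 387.482 = 749.132 mg/L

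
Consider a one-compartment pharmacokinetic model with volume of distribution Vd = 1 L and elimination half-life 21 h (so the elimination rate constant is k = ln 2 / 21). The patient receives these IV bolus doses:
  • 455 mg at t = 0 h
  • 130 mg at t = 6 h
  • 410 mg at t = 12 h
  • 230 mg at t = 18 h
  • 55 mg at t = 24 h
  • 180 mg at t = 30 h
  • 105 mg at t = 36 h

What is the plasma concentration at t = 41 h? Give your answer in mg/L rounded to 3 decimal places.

k = ln 2 / 21 = 0.03301 per h
Dose 1 (455 mg at t=0 h): 455·exp(−0.03301·41) = 117.567 mg/L
Dose 2 (130 mg at t=6 h): 130·exp(−0.03301·35) = 40.947 mg/L
Dose 3 (410 mg at t=12 h): 410·exp(−0.03301·29) = 157.426 mg/L
Dose 4 (230 mg at t=18 h): 230·exp(−0.03301·23) = 107.654 mg/L
Dose 5 (55 mg at t=24 h): 55·exp(−0.03301·17) = 31.381 mg/L
Dose 6 (180 mg at t=30 h): 180·exp(−0.03301·11) = 125.196 mg/L
Dose 7 (105 mg at t=36 h): 105·exp(−0.03301·5) = 89.026 mg/L
C(41) = 117.567 + 40.947 + 157.426 + 107.654 + 31.381 + 125.196 + 89.026 = 669.197 mg/L

669.197 mg/L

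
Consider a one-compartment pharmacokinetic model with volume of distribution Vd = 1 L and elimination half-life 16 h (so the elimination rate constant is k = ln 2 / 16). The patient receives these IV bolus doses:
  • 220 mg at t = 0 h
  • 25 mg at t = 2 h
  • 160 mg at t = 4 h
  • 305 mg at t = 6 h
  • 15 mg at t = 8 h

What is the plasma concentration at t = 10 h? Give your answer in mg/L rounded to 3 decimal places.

553.935 mg/L

k = ln 2 / 16 = 0.04332 per h
Dose 1 (220 mg at t=0 h): 220·exp(−0.04332·10) = 142.652 mg/L
Dose 2 (25 mg at t=2 h): 25·exp(−0.04332·8) = 17.678 mg/L
Dose 3 (160 mg at t=4 h): 160·exp(−0.04332·6) = 123.377 mg/L
Dose 4 (305 mg at t=6 h): 305·exp(−0.04332·4) = 256.473 mg/L
Dose 5 (15 mg at t=8 h): 15·exp(−0.04332·2) = 13.755 mg/L
C(10) = 142.652 + 17.678 + 123.377 + 256.473 + 13.755 = 553.935 mg/L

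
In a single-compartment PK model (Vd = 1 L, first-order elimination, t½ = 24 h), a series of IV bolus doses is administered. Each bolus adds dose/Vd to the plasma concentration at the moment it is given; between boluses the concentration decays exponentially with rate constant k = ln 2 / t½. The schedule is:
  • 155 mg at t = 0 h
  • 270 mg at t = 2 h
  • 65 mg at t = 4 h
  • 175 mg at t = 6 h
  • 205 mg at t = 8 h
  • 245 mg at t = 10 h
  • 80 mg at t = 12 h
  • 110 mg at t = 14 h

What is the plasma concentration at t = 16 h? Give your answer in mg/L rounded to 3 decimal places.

k = ln 2 / 24 = 0.02888 per h
Dose 1 (155 mg at t=0 h): 155·exp(−0.02888·16) = 97.644 mg/L
Dose 2 (270 mg at t=2 h): 270·exp(−0.02888·14) = 180.203 mg/L
Dose 3 (65 mg at t=4 h): 65·exp(−0.02888·12) = 45.962 mg/L
Dose 4 (175 mg at t=6 h): 175·exp(−0.02888·10) = 131.102 mg/L
Dose 5 (205 mg at t=8 h): 205·exp(−0.02888·8) = 162.709 mg/L
Dose 6 (245 mg at t=10 h): 245·exp(−0.02888·6) = 206.020 mg/L
Dose 7 (80 mg at t=12 h): 80·exp(−0.02888·4) = 71.272 mg/L
Dose 8 (110 mg at t=14 h): 110·exp(−0.02888·2) = 103.826 mg/L
C(16) = 97.644 + 180.203 + 45.962 + 131.102 + 162.709 + 206.020 + 71.272 + 103.826 = 998.737 mg/L

998.737 mg/L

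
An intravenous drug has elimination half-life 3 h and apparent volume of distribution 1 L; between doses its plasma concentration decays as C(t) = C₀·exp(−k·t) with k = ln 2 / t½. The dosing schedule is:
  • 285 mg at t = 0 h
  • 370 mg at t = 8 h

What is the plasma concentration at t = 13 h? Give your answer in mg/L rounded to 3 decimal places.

k = ln 2 / 3 = 0.23105 per h
Dose 1 (285 mg at t=0 h): 285·exp(−0.23105·13) = 14.138 mg/L
Dose 2 (370 mg at t=8 h): 370·exp(−0.23105·5) = 116.543 mg/L
C(13) = 14.138 + 116.543 = 130.680 mg/L

130.680 mg/L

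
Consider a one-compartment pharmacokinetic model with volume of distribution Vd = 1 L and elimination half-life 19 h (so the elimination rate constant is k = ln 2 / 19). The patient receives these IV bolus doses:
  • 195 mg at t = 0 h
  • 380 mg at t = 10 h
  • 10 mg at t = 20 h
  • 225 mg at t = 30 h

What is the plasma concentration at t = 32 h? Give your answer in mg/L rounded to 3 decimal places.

446.605 mg/L

k = ln 2 / 19 = 0.03648 per h
Dose 1 (195 mg at t=0 h): 195·exp(−0.03648·32) = 60.679 mg/L
Dose 2 (380 mg at t=10 h): 380·exp(−0.03648·22) = 170.303 mg/L
Dose 3 (10 mg at t=20 h): 10·exp(−0.03648·12) = 6.455 mg/L
Dose 4 (225 mg at t=30 h): 225·exp(−0.03648·2) = 209.168 mg/L
C(32) = 60.679 + 170.303 + 6.455 + 209.168 = 446.605 mg/L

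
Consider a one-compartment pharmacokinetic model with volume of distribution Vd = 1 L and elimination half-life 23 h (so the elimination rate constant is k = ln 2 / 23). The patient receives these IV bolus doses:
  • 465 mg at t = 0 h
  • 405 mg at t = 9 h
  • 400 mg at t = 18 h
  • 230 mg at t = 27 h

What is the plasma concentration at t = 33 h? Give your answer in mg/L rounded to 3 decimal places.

814.976 mg/L

k = ln 2 / 23 = 0.03014 per h
Dose 1 (465 mg at t=0 h): 465·exp(−0.03014·33) = 172.005 mg/L
Dose 2 (405 mg at t=9 h): 405·exp(−0.03014·24) = 196.488 mg/L
Dose 3 (400 mg at t=18 h): 400·exp(−0.03014·15) = 254.528 mg/L
Dose 4 (230 mg at t=27 h): 230·exp(−0.03014·6) = 191.954 mg/L
C(33) = 172.005 + 196.488 + 254.528 + 191.954 = 814.976 mg/L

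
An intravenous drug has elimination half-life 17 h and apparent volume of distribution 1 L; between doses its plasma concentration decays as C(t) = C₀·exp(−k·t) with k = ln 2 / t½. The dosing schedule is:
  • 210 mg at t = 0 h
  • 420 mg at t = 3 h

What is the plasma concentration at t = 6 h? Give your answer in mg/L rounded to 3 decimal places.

k = ln 2 / 17 = 0.04077 per h
Dose 1 (210 mg at t=0 h): 210·exp(−0.04077·6) = 164.427 mg/L
Dose 2 (420 mg at t=3 h): 420·exp(−0.04077·3) = 371.643 mg/L
C(6) = 164.427 + 371.643 = 536.070 mg/L

536.070 mg/L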